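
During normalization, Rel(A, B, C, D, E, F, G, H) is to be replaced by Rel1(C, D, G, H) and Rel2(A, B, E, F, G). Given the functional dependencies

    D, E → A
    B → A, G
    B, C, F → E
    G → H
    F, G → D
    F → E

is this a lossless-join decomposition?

Common attributes: Rel1 ∩ Rel2 = {G}.
Closure of {G}: G → H applies, adding H. So (G)⁺ = {G, H}.
The closure contains neither all of Rel1 = {C, D, G, H} nor all of Rel2 = {A, B, E, F, G}, so the common attributes are not a superkey of either fragment. The join is lossy.

No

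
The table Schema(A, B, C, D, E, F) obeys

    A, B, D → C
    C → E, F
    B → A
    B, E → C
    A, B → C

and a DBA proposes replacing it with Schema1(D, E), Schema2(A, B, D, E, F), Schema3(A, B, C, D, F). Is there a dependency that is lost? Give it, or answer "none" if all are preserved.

Check C → E, F: no single fragment contains all of {C, E, F}, and the restricted closure of {C} across the fragments never reaches {E, F}.
A, B, D → C is preserved.
B → A is preserved.
B, E → C is preserved.
A, B → C is preserved.

C → E, F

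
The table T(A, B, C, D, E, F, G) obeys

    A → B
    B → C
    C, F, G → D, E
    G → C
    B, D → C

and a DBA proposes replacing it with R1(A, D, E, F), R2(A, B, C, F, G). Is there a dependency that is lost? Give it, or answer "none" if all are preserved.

C, F, G → D, E

Check C, F, G → D, E: no single fragment contains all of {C, D, E, F, G}, and the restricted closure of {C, F, G} across the fragments never reaches {D, E}.
A → B is preserved.
B → C is preserved.
G → C is preserved.
B, D → C is preserved.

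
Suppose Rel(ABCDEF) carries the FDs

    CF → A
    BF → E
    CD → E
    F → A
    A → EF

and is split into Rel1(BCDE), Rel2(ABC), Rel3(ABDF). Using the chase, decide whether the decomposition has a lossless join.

Chase test. Columns are ABCDEF; row i has aⱼ where attribute j ∈ Reli, else bᵢⱼ.
Initial tableau (one row per fragment):
  row 1: b11 a2 a3 a4 a5 b16
  row 2: a1 a2 a3 b24 b25 b26
  row 3: a1 a2 b33 a4 b35 a6
Rows 2 and 3 agree on A; apply A→EF and equate their EF entries.
No row becomes fully distinguished — the join is lossy.

No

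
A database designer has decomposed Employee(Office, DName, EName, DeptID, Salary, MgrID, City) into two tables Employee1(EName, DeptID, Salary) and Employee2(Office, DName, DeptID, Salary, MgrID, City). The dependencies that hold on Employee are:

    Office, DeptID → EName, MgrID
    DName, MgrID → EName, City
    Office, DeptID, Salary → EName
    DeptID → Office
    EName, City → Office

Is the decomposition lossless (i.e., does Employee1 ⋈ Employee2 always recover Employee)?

Common attributes: Employee1 ∩ Employee2 = {DeptID, Salary}.
Closure of {DeptID, Salary}: DeptID → Office applies, adding Office; Office, DeptID → EName, MgrID applies, adding EName, MgrID. So (DeptID, Salary)⁺ = {Office, EName, DeptID, Salary, MgrID}.
This closure contains every attribute of Employee1, so Employee1 ∩ Employee2 → Employee1. The join is lossless.

Yes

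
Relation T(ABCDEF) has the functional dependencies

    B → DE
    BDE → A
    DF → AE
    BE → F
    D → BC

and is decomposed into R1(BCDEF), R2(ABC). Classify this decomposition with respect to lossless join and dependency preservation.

Lossless test: (BC)⁺ = {ABCDEF}, which contains all of one fragment — lossless.
Dependency preservation: BDE → A; DF → AE are not contained in any single fragment, but the restricted closure of each left-hand side across the fragments still reaches the right-hand side; the remaining FDs each lie inside some fragment. All dependencies are preserved.

lossless and dependency-preserving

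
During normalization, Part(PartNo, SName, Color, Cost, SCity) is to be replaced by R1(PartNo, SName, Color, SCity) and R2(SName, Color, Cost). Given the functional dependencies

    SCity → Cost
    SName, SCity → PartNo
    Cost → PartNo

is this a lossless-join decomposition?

No

Common attributes: R1 ∩ R2 = {SName, Color}.
No dependency enlarges {SName, Color}, so (SName, Color)⁺ = {SName, Color}.
The closure contains neither all of R1 = {PartNo, SName, Color, SCity} nor all of R2 = {SName, Color, Cost}, so the common attributes are not a superkey of either fragment. The join is lossy.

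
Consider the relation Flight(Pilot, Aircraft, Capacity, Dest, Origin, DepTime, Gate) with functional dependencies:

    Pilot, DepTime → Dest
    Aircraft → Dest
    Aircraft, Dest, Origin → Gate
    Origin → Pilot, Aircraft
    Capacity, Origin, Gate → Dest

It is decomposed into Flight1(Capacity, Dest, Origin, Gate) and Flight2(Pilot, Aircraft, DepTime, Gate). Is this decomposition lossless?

Common attributes: Flight1 ∩ Flight2 = {Gate}.
No dependency enlarges {Gate}, so (Gate)⁺ = {Gate}.
The closure contains neither all of Flight1 = {Capacity, Dest, Origin, Gate} nor all of Flight2 = {Pilot, Aircraft, DepTime, Gate}, so the common attributes are not a superkey of either fragment. The join is lossy.

No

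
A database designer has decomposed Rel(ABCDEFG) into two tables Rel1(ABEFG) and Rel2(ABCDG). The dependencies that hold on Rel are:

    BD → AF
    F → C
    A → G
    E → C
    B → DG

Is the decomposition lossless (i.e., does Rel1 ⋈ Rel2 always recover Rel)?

Common attributes: Rel1 ∩ Rel2 = {ABG}.
Closure of {ABG}: B → DG applies, adding D; BD → AF applies, adding F; F → C applies, adding C. So (ABG)⁺ = {ABCDFG}.
This closure contains every attribute of Rel2, so Rel1 ∩ Rel2 → Rel2. The join is lossless.

Yes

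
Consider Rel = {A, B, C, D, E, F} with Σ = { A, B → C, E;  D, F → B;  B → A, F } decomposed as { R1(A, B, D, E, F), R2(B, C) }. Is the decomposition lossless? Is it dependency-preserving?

lossless and dependency-preserving

Lossless test: (B)⁺ = {A, B, C, E, F}, which contains all of one fragment — lossless.
Dependency preservation: A, B → C, E is not contained in any single fragment, but the restricted closure of its left-hand side across the fragments still reaches the right-hand side; the remaining FDs each lie inside some fragment. All dependencies are preserved.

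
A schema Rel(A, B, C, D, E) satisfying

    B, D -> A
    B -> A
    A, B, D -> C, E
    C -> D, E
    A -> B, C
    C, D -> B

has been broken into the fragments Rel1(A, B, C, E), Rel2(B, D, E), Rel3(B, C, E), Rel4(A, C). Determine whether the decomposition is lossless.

Yes

Chase test. Columns are A, B, C, D, E; row i has aⱼ where attribute j ∈ Reli, else bᵢⱼ.
Initial tableau (one row per fragment):
  row 1: a1 a2 a3 b14 a5
  row 2: b21 a2 b23 a4 a5
  row 3: b31 a2 a3 b34 a5
  row 4: a1 b42 a3 b44 b45
Rows 1 and 2 agree on B; apply B→A and equate their A entries.
Rows 1 and 3 agree on B; apply B→A and equate their A entries.
Rows 1 and 3 agree on C; apply C→D, E and equate their D, E entries.
Rows 1 and 4 agree on C; apply C→D, E and equate their D, E entries.
Rows 1 and 2 agree on A; apply A→B, C and equate their B, C entries.
Rows 1 and 4 agree on A; apply A→B, C and equate their B, C entries.
Rows 1 and 2 agree on C; apply C→D, E and equate their D, E entries.
Row 1 is now all distinguished symbols — the join is lossless.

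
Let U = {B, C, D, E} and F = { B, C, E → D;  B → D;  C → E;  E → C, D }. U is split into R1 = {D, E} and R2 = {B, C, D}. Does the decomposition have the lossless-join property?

No

Common attributes: R1 ∩ R2 = {D}.
No dependency enlarges {D}, so (D)⁺ = {D}.
The closure contains neither all of R1 = {D, E} nor all of R2 = {B, C, D}, so the common attributes are not a superkey of either fragment. The join is lossy.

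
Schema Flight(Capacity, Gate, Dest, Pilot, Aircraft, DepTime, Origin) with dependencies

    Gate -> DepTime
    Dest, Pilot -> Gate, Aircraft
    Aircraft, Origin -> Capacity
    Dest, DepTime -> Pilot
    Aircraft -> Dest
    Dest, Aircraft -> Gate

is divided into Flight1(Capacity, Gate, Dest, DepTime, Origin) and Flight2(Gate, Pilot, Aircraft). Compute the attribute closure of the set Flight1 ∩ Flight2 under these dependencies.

Gate, DepTime

Flight1 ∩ Flight2 = {Gate}.
Gate → DepTime applies, adding DepTime
Closure: {Gate, DepTime}.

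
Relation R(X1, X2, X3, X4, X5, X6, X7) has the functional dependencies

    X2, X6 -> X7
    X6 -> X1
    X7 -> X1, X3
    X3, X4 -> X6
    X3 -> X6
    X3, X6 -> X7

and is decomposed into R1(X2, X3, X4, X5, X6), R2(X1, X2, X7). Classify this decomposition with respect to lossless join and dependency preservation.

lossy and not dependency-preserving

Lossless test: (X2)⁺ = {X2}, which is a superkey of neither fragment — lossy.
Dependency preservation: the restricted closure of {X2, X6} across the fragments never reaches {X7}, so X2, X6 → X7 cannot be enforced without a join — not preserved.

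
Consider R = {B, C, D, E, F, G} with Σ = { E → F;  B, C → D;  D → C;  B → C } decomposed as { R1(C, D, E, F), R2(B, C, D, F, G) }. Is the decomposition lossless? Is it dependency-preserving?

lossy but dependency-preserving

Lossless test: (C, D, F)⁺ = {C, D, F}, which is a superkey of neither fragment — lossy.
Dependency preservation: every FD's attributes lie within a single fragment, so each can be enforced locally — preserved.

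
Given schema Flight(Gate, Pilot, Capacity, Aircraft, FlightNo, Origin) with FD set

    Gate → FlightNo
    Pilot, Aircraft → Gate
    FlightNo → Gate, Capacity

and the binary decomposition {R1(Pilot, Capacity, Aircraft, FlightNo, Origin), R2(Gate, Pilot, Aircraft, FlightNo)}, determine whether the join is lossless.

Yes

Common attributes: R1 ∩ R2 = {Pilot, Aircraft, FlightNo}.
Closure of {Pilot, Aircraft, FlightNo}: Pilot, Aircraft → Gate applies, adding Gate; FlightNo → Gate, Capacity applies, adding Capacity. So (Pilot, Aircraft, FlightNo)⁺ = {Gate, Pilot, Capacity, Aircraft, FlightNo}.
This closure contains every attribute of R2, so R1 ∩ R2 → R2. The join is lossless.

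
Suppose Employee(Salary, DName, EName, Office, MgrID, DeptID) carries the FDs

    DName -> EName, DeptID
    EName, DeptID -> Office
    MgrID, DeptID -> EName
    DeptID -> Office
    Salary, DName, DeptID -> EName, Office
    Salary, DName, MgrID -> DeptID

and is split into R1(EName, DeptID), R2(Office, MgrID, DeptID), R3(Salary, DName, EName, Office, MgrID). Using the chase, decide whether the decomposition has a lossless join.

No

Chase test. Columns are Salary, DName, EName, Office, MgrID, DeptID; row i has aⱼ where attribute j ∈ Ri, else bᵢⱼ.
Initial tableau (one row per fragment):
  row 1: b11 b12 a3 b14 b15 a6
  row 2: b21 b22 b23 a4 a5 a6
  row 3: a1 a2 a3 a4 a5 b36
Rows 1 and 2 agree on DeptID; apply DeptID→Office and equate their Office entries.
No row becomes fully distinguished — the join is lossy.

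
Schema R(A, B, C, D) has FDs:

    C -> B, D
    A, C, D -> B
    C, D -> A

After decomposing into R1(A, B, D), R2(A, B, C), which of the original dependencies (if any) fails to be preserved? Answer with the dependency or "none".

C -> B, D

Check C → B, D: no single fragment contains all of {B, C, D}, and the restricted closure of {C} across the fragments never reaches {B, D}.
A, C, D → B is preserved.
C, D → A is preserved.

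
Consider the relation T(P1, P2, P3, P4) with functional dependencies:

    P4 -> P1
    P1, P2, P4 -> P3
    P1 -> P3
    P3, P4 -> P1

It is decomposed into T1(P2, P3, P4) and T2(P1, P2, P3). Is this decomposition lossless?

No

Common attributes: T1 ∩ T2 = {P2, P3}.
No dependency enlarges {P2, P3}, so (P2, P3)⁺ = {P2, P3}.
The closure contains neither all of T1 = {P2, P3, P4} nor all of T2 = {P1, P2, P3}, so the common attributes are not a superkey of either fragment. The join is lossy.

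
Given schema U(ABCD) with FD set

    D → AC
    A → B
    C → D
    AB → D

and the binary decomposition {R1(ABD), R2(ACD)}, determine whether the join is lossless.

Yes

Common attributes: R1 ∩ R2 = {AD}.
Closure of {AD}: D → AC applies, adding C; A → B applies, adding B. So (AD)⁺ = {ABCD}.
This closure contains every attribute of R1, so R1 ∩ R2 → R1. The join is lossless.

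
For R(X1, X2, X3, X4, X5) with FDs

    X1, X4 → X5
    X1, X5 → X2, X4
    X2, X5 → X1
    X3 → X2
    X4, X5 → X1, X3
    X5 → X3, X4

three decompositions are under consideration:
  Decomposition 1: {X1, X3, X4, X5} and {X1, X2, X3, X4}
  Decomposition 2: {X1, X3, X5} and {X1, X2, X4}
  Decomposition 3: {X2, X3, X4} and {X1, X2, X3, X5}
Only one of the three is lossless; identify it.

Decomposition 1: common = {X1, X3, X4}, closure = {X1, X2, X3, X4, X5} → lossless.
Decomposition 2: common = {X1}, closure = {X1} → lossy.
Decomposition 3: common = {X2, X3}, closure = {X2, X3} → lossy.

Decomposition 1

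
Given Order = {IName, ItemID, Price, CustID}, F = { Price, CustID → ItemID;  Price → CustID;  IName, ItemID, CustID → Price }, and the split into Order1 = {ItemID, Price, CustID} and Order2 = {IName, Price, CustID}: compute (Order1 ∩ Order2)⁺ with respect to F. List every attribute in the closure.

ItemID, Price, CustID

Order1 ∩ Order2 = {Price, CustID}.
Price, CustID → ItemID applies, adding ItemID
Closure: {ItemID, Price, CustID}.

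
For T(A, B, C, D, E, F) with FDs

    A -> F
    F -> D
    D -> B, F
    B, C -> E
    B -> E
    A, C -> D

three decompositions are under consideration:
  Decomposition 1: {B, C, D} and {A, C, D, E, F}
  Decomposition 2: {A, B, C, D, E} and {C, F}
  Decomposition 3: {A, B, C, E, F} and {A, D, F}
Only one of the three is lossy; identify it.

Decomposition 2

Decomposition 1: common = {C, D}, closure = {B, C, D, E, F} → lossless.
Decomposition 2: common = {C}, closure = {C} → lossy.
Decomposition 3: common = {A, F}, closure = {A, B, D, E, F} → lossless.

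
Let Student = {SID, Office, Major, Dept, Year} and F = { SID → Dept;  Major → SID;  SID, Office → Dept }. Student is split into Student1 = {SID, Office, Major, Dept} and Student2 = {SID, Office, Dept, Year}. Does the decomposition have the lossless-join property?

Common attributes: Student1 ∩ Student2 = {SID, Office, Dept}.
No dependency enlarges {SID, Office, Dept}, so (SID, Office, Dept)⁺ = {SID, Office, Dept}.
The closure contains neither all of Student1 = {SID, Office, Major, Dept} nor all of Student2 = {SID, Office, Dept, Year}, so the common attributes are not a superkey of either fragment. The join is lossy.

No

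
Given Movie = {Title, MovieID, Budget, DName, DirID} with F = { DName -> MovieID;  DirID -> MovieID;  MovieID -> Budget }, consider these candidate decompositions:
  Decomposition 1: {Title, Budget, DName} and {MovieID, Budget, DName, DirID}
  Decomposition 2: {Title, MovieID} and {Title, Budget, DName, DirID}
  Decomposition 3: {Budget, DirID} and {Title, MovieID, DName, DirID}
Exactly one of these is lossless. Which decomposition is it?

Decomposition 3

Decomposition 1: common = {Budget, DName}, closure = {MovieID, Budget, DName} → lossy.
Decomposition 2: common = {Title}, closure = {Title} → lossy.
Decomposition 3: common = {DirID}, closure = {MovieID, Budget, DirID} → lossless.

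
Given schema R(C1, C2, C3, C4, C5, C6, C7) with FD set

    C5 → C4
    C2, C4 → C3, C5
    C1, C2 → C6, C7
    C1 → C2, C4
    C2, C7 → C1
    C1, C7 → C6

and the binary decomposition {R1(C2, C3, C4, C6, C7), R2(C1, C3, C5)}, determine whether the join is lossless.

No

Common attributes: R1 ∩ R2 = {C3}.
No dependency enlarges {C3}, so (C3)⁺ = {C3}.
The closure contains neither all of R1 = {C2, C3, C4, C6, C7} nor all of R2 = {C1, C3, C5}, so the common attributes are not a superkey of either fragment. The join is lossy.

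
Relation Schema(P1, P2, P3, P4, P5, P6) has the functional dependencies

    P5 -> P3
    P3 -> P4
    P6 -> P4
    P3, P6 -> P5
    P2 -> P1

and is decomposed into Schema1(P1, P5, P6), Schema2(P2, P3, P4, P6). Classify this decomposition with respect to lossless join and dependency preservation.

Lossless test: (P6)⁺ = {P4, P6}, which is a superkey of neither fragment — lossy.
Dependency preservation: the restricted closure of {P5} across the fragments never reaches {P3}, so P5 → P3 cannot be enforced without a join — not preserved.

lossy and not dependency-preserving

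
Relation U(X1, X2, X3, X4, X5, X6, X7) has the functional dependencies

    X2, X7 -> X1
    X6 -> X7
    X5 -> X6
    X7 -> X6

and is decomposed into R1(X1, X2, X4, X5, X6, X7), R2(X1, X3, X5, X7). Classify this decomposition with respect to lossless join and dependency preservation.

lossy but dependency-preserving

Lossless test: (X1, X5, X7)⁺ = {X1, X5, X6, X7}, which is a superkey of neither fragment — lossy.
Dependency preservation: every FD's attributes lie within a single fragment, so each can be enforced locally — preserved.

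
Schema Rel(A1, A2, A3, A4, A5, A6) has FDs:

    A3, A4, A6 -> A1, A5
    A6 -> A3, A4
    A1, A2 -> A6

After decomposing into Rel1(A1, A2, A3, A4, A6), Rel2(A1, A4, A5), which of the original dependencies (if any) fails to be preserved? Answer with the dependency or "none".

A3, A4, A6 -> A1, A5

Check A3, A4, A6 → A1, A5: no single fragment contains all of {A1, A3, A4, A5, A6}, and the restricted closure of {A3, A4, A6} across the fragments never reaches {A1, A5}.
A6 → A3, A4 is preserved.
A1, A2 → A6 is preserved.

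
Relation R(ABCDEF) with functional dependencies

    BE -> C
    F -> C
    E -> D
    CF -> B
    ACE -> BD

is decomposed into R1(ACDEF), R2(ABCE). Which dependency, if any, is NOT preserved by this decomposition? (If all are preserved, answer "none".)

CF -> B

Check CF → B: no single fragment contains all of {BCF}, and the restricted closure of {CF} across the fragments never reaches {B}.
BE → C is preserved.
F → C is preserved.
E → D is preserved.
ACE → BD is preserved.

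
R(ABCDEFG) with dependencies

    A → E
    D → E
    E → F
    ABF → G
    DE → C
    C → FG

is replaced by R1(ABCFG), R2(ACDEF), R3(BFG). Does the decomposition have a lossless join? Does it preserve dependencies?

lossy but dependency-preserving

Lossless test (chase): Rows 1 and 2 agree on A; apply A→E and equate their E entries. Rows 1 and 2 agree on C; apply C→FG and equate their FG entries. No row becomes fully distinguished — the join is lossy.
Dependency preservation: every FD's attributes lie within a single fragment, so each can be enforced locally — preserved.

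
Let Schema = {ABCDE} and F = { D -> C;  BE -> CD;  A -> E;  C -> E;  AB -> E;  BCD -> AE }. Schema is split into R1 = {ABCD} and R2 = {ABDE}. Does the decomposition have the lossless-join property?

Yes

Common attributes: R1 ∩ R2 = {ABD}.
Closure of {ABD}: D → C applies, adding C; A → E applies, adding E. So (ABD)⁺ = {ABCDE}.
This closure contains every attribute of R1, so R1 ∩ R2 → R1. The join is lossless.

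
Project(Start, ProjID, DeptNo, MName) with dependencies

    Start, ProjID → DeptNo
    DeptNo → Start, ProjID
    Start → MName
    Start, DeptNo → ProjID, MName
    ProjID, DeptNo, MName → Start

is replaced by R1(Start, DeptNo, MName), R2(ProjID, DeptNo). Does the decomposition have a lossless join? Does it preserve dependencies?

lossless but not dependency-preserving

Lossless test: (DeptNo)⁺ = {Start, ProjID, DeptNo, MName}, which contains all of one fragment — lossless.
Dependency preservation: the restricted closure of {Start, ProjID} across the fragments never reaches {DeptNo}, so Start, ProjID → DeptNo cannot be enforced without a join — not preserved.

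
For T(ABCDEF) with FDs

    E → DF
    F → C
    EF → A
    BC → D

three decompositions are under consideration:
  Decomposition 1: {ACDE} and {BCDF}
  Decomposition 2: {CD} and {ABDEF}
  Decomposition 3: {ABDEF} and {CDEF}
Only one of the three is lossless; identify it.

Decomposition 3

Decomposition 1: common = {CD}, closure = {CD} → lossy.
Decomposition 2: common = {D}, closure = {D} → lossy.
Decomposition 3: common = {DEF}, closure = {ACDEF} → lossless.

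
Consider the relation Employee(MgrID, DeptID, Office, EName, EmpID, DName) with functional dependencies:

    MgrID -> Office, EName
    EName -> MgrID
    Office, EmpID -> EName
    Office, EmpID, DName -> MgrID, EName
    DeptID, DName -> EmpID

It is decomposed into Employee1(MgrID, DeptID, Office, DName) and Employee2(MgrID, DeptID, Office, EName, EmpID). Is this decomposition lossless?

No

Common attributes: Employee1 ∩ Employee2 = {MgrID, DeptID, Office}.
Closure of {MgrID, DeptID, Office}: MgrID → Office, EName applies, adding EName. So (MgrID, DeptID, Office)⁺ = {MgrID, DeptID, Office, EName}.
The closure contains neither all of Employee1 = {MgrID, DeptID, Office, DName} nor all of Employee2 = {MgrID, DeptID, Office, EName, EmpID}, so the common attributes are not a superkey of either fragment. The join is lossy.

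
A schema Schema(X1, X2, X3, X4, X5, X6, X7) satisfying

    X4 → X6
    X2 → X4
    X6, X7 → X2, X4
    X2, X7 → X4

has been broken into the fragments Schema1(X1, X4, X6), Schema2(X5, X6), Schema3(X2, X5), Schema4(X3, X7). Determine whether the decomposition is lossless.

Chase test. Columns are X1, X2, X3, X4, X5, X6, X7; row i has aⱼ where attribute j ∈ Schemai, else bᵢⱼ.
Initial tableau (one row per fragment):
  row 1: a1 b12 b13 a4 b15 a6 b17
  row 2: b21 b22 b23 b24 a5 a6 b27
  row 3: b31 a2 b33 b34 a5 b36 b37
  row 4: b41 b42 a3 b44 b45 b46 a7
No row becomes fully distinguished — the join is lossy.

No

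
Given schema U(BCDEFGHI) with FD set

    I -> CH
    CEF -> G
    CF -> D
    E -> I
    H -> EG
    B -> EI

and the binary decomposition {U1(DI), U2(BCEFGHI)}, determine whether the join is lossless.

No

Common attributes: U1 ∩ U2 = {I}.
Closure of {I}: I → CH applies, adding CH; H → EG applies, adding EG. So (I)⁺ = {CEGHI}.
The closure contains neither all of U1 = {DI} nor all of U2 = {BCEFGHI}, so the common attributes are not a superkey of either fragment. The join is lossy.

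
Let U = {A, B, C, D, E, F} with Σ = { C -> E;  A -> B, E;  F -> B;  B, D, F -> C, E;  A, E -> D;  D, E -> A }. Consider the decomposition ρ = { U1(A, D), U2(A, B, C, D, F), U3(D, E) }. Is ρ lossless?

No

Chase test. Columns are A, B, C, D, E, F; row i has aⱼ where attribute j ∈ Ui, else bᵢⱼ.
Initial tableau (one row per fragment):
  row 1: a1 b12 b13 a4 b15 b16
  row 2: a1 a2 a3 a4 b25 a6
  row 3: b31 b32 b33 a4 a5 b36
Rows 1 and 2 agree on A; apply A→B, E and equate their B, E entries.
No row becomes fully distinguished — the join is lossy.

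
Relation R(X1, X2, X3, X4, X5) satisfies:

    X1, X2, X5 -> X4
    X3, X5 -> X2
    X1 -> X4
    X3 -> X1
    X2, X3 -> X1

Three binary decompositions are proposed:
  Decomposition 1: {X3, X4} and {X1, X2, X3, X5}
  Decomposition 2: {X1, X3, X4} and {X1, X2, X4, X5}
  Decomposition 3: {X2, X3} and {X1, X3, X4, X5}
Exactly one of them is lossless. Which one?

Decomposition 1: common = {X3}, closure = {X1, X3, X4} → lossless.
Decomposition 2: common = {X1, X4}, closure = {X1, X4} → lossy.
Decomposition 3: common = {X3}, closure = {X1, X3, X4} → lossy.

Decomposition 1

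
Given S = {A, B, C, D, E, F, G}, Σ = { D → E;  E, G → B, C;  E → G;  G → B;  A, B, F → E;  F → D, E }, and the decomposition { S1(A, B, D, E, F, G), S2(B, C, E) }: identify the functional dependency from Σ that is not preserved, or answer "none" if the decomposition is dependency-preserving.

none

D → E lies within S1.
E, G → B, C: restricted closure across fragments reaches B, C.
E → G lies within S1.
G → B lies within S1.
A, B, F → E lies within S1.
F → D, E lies within S1.
Every dependency is enforceable on the fragments, so the decomposition is dependency-preserving.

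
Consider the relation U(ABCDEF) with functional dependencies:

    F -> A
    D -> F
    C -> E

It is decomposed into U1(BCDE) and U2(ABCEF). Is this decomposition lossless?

No

Common attributes: U1 ∩ U2 = {BCE}.
No dependency enlarges {BCE}, so (BCE)⁺ = {BCE}.
The closure contains neither all of U1 = {BCDE} nor all of U2 = {ABCEF}, so the common attributes are not a superkey of either fragment. The join is lossy.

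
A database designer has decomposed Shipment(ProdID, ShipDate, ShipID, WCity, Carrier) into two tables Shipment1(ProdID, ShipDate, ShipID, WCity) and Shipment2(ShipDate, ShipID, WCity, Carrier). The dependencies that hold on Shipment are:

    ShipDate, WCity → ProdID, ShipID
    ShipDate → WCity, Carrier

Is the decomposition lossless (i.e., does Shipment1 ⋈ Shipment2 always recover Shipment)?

Common attributes: Shipment1 ∩ Shipment2 = {ShipDate, ShipID, WCity}.
Closure of {ShipDate, ShipID, WCity}: ShipDate, WCity → ProdID, ShipID applies, adding ProdID; ShipDate → WCity, Carrier applies, adding Carrier. So (ShipDate, ShipID, WCity)⁺ = {ProdID, ShipDate, ShipID, WCity, Carrier}.
This closure contains every attribute of Shipment1, so Shipment1 ∩ Shipment2 → Shipment1. The join is lossless.

Yes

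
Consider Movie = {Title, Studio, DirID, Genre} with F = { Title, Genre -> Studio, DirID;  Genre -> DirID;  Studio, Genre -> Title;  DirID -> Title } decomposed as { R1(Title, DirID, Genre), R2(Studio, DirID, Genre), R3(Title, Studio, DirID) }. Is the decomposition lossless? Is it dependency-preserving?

Lossless test (chase): Rows 1 and 2 agree on DirID; apply DirID→Title and equate their Title entries. Rows 1 and 2 agree on Title, Genre; apply Title, Genre→Studio, DirID and equate their Studio, DirID entries. Row 1 is now all distinguished symbols — the join is lossless.
Dependency preservation: Title, Genre → Studio, DirID; Studio, Genre → Title are not contained in any single fragment, but the restricted closure of each left-hand side across the fragments still reaches the right-hand side; the remaining FDs each lie inside some fragment. All dependencies are preserved.

lossless and dependency-preserving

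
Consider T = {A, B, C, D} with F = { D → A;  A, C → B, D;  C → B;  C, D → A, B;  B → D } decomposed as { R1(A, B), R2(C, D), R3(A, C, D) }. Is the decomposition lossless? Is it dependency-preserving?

Lossless test (chase): Rows 2 and 3 agree on D; apply D→A and equate their A entries. Rows 2 and 3 agree on A, C; apply A, C→B, D and equate their B, D entries. No row becomes fully distinguished — the join is lossy.
Dependency preservation: the restricted closure of {A, C} across the fragments never reaches {B, D}, so A, C → B, D cannot be enforced without a join — not preserved.

lossy and not dependency-preserving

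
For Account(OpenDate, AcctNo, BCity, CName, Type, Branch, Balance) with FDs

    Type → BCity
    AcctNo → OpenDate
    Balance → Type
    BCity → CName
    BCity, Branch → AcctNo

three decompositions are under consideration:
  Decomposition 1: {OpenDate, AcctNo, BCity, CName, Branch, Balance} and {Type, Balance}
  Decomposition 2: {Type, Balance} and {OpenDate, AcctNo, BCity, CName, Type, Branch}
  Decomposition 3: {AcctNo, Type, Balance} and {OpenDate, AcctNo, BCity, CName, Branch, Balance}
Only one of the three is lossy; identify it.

Decomposition 1: common = {Balance}, closure = {BCity, CName, Type, Balance} → lossless.
Decomposition 2: common = {Type}, closure = {BCity, CName, Type} → lossy.
Decomposition 3: common = {AcctNo, Balance}, closure = {OpenDate, AcctNo, BCity, CName, Type, Balance} → lossless.

Decomposition 2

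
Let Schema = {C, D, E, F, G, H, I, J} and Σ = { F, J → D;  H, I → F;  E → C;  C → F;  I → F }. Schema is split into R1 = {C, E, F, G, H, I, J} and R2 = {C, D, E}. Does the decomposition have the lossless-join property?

No

Common attributes: R1 ∩ R2 = {C, E}.
Closure of {C, E}: C → F applies, adding F. So (C, E)⁺ = {C, E, F}.
The closure contains neither all of R1 = {C, E, F, G, H, I, J} nor all of R2 = {C, D, E}, so the common attributes are not a superkey of either fragment. The join is lossy.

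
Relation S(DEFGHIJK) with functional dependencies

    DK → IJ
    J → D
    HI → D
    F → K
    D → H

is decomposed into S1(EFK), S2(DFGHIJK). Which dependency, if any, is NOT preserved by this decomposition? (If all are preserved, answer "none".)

none

DK → IJ lies within S2.
J → D lies within S2.
HI → D lies within S2.
F → K lies within S1.
D → H lies within S2.
Every dependency is enforceable on the fragments, so the decomposition is dependency-preserving.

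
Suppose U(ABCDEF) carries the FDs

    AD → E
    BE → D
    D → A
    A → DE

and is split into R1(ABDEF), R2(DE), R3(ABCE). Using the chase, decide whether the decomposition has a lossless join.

Chase test. Columns are ABCDEF; row i has aⱼ where attribute j ∈ Ri, else bᵢⱼ.
Initial tableau (one row per fragment):
  row 1: a1 a2 b13 a4 a5 a6
  row 2: b21 b22 b23 a4 a5 b26
  row 3: a1 a2 a3 b34 a5 b36
Rows 1 and 3 agree on BE; apply BE→D and equate their D entries.
Rows 1 and 2 agree on D; apply D→A and equate their A entries.
No row becomes fully distinguished — the join is lossy.

No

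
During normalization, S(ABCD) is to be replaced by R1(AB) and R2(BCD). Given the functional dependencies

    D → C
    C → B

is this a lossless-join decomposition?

No

Common attributes: R1 ∩ R2 = {B}.
No dependency enlarges {B}, so (B)⁺ = {B}.
The closure contains neither all of R1 = {AB} nor all of R2 = {BCD}, so the common attributes are not a superkey of either fragment. The join is lossy.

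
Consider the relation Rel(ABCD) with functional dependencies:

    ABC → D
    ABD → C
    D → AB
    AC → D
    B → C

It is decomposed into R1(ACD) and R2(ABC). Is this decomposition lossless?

Common attributes: R1 ∩ R2 = {AC}.
Closure of {AC}: AC → D applies, adding D; D → AB applies, adding B. So (AC)⁺ = {ABCD}.
This closure contains every attribute of R1, so R1 ∩ R2 → R1. The join is lossless.

Yes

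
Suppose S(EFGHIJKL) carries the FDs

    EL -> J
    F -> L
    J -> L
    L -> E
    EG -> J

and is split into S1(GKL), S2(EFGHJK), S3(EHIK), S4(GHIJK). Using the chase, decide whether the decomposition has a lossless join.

Chase test. Columns are EFGHIJKL; row i has aⱼ where attribute j ∈ Si, else bᵢⱼ.
Initial tableau (one row per fragment):
  row 1: b11 b12 a3 b14 b15 b16 a7 a8
  row 2: a1 a2 a3 a4 b25 a6 a7 b28
  row 3: a1 b32 b33 a4 a5 b36 a7 b38
  row 4: b41 b42 a3 a4 a5 a6 a7 b48
Rows 2 and 4 agree on J; apply J→L and equate their L entries.
Rows 2 and 4 agree on L; apply L→E and equate their E entries.
No row becomes fully distinguished — the join is lossy.

No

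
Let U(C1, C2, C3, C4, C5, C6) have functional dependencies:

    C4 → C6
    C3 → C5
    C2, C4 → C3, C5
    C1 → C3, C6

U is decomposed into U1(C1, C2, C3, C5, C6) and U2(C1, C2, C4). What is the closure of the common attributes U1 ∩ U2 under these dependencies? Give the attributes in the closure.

U1 ∩ U2 = {C1, C2}.
C1 → C3, C6 applies, adding C3, C6
C3 → C5 applies, adding C5
Closure: {C1, C2, C3, C5, C6}.

C1, C2, C3, C5, C6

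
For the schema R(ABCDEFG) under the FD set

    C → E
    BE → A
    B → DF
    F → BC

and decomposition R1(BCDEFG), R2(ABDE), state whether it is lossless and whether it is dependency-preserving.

Lossless test: (BDE)⁺ = {ABCDEF}, which contains all of one fragment — lossless.
Dependency preservation: every FD's attributes lie within a single fragment, so each can be enforced locally — preserved.

lossless and dependency-preserving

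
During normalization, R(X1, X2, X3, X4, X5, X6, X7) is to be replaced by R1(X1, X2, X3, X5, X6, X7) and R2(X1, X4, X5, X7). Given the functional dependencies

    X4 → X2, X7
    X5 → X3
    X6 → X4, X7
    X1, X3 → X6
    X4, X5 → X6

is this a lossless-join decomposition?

Yes

Common attributes: R1 ∩ R2 = {X1, X5, X7}.
Closure of {X1, X5, X7}: X5 → X3 applies, adding X3; X1, X3 → X6 applies, adding X6; X6 → X4, X7 applies, adding X4; X4 → X2, X7 applies, adding X2. So (X1, X5, X7)⁺ = {X1, X2, X3, X4, X5, X6, X7}.
This closure contains every attribute of R1, so R1 ∩ R2 → R1. The join is lossless.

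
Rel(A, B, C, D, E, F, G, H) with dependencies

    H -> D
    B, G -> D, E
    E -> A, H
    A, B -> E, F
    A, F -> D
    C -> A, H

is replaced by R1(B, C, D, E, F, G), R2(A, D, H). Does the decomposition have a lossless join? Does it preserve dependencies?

lossy and not dependency-preserving

Lossless test: (D)⁺ = {D}, which is a superkey of neither fragment — lossy.
Dependency preservation: the restricted closure of {E} across the fragments never reaches {A, H}, so E → A, H cannot be enforced without a join — not preserved.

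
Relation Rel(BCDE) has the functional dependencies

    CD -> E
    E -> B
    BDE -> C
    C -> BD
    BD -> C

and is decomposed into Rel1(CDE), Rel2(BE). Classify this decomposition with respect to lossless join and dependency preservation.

lossless but not dependency-preserving

Lossless test: (E)⁺ = {BE}, which contains all of one fragment — lossless.
Dependency preservation: the restricted closure of {BD} across the fragments never reaches {C}, so BD → C cannot be enforced without a join — not preserved.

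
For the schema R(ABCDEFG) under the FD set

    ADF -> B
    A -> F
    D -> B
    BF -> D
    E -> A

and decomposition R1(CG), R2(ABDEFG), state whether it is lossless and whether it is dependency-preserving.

Lossless test: (G)⁺ = {G}, which is a superkey of neither fragment — lossy.
Dependency preservation: every FD's attributes lie within a single fragment, so each can be enforced locally — preserved.

lossy but dependency-preserving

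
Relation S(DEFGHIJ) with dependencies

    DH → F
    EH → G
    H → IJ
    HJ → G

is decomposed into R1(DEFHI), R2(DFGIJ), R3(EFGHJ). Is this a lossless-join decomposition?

Yes

Chase test. Columns are DEFGHIJ; row i has aⱼ where attribute j ∈ Ri, else bᵢⱼ.
Initial tableau (one row per fragment):
  row 1: a1 a2 a3 b14 a5 a6 b17
  row 2: a1 b22 a3 a4 b25 a6 a7
  row 3: b31 a2 a3 a4 a5 b36 a7
Rows 1 and 3 agree on EH; apply EH→G and equate their G entries.
Rows 1 and 3 agree on H; apply H→IJ and equate their IJ entries.
Row 1 is now all distinguished symbols — the join is lossless.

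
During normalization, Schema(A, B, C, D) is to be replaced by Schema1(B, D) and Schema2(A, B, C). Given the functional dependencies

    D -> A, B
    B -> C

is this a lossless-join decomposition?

No

Common attributes: Schema1 ∩ Schema2 = {B}.
Closure of {B}: B → C applies, adding C. So (B)⁺ = {B, C}.
The closure contains neither all of Schema1 = {B, D} nor all of Schema2 = {A, B, C}, so the common attributes are not a superkey of either fragment. The join is lossy.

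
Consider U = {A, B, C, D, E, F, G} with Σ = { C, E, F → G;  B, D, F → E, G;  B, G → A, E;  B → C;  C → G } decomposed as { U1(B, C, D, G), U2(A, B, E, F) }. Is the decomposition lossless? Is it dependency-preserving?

Lossless test: (B)⁺ = {A, B, C, E, G}, which is a superkey of neither fragment — lossy.
Dependency preservation: C, E, F → G; B, D, F → E, G; B, G → A, E are not contained in any single fragment, but the restricted closure of each left-hand side across the fragments still reaches the right-hand side; the remaining FDs each lie inside some fragment. All dependencies are preserved.

lossy but dependency-preserving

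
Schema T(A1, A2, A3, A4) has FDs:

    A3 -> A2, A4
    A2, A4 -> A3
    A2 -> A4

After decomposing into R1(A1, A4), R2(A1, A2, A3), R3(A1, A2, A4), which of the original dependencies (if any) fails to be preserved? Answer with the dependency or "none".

none

A3 → A2, A4: restricted closure across fragments reaches A2, A4.
A2, A4 → A3: restricted closure across fragments reaches A3.
A2 → A4 lies within R3.
Every dependency is enforceable on the fragments, so the decomposition is dependency-preserving.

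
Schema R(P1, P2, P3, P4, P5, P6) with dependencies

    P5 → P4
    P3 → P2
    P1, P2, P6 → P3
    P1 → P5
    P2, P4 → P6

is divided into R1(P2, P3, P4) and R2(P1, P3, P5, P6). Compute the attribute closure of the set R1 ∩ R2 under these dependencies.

P2, P3

R1 ∩ R2 = {P3}.
P3 → P2 applies, adding P2
Closure: {P2, P3}.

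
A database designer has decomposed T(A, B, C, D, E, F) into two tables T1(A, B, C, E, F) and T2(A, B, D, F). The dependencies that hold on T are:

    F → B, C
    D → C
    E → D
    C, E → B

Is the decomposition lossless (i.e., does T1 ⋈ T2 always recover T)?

Common attributes: T1 ∩ T2 = {A, B, F}.
Closure of {A, B, F}: F → B, C applies, adding C. So (A, B, F)⁺ = {A, B, C, F}.
The closure contains neither all of T1 = {A, B, C, E, F} nor all of T2 = {A, B, D, F}, so the common attributes are not a superkey of either fragment. The join is lossy.

No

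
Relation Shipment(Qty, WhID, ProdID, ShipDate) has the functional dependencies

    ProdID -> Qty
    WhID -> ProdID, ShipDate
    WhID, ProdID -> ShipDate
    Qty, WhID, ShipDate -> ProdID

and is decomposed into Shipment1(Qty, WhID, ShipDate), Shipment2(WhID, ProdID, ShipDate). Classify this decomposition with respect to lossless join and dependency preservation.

Lossless test: (WhID, ShipDate)⁺ = {Qty, WhID, ProdID, ShipDate}, which contains all of one fragment — lossless.
Dependency preservation: the restricted closure of {ProdID} across the fragments never reaches {Qty}, so ProdID → Qty cannot be enforced without a join — not preserved.

lossless but not dependency-preserving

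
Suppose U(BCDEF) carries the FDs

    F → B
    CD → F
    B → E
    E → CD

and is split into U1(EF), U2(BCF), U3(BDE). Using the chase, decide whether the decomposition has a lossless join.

Chase test. Columns are BCDEF; row i has aⱼ where attribute j ∈ Ui, else bᵢⱼ.
Initial tableau (one row per fragment):
  row 1: b11 b12 b13 a4 a5
  row 2: a1 a2 b23 b24 a5
  row 3: a1 b32 a3 a4 b35
Rows 1 and 2 agree on F; apply F→B and equate their B entries.
Rows 1 and 2 agree on B; apply B→E and equate their E entries.
Rows 1 and 2 agree on E; apply E→CD and equate their CD entries.
Rows 1 and 3 agree on E; apply E→CD and equate their CD entries.
Rows 1 and 3 agree on CD; apply CD→F and equate their F entries.
Row 1 is now all distinguished symbols — the join is lossless.

Yes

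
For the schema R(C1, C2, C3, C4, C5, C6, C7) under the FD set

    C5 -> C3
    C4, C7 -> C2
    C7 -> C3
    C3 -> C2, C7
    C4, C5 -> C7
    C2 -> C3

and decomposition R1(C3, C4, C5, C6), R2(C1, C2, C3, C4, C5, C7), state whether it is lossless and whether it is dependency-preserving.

lossy but dependency-preserving

Lossless test: (C3, C4, C5)⁺ = {C2, C3, C4, C5, C7}, which is a superkey of neither fragment — lossy.
Dependency preservation: every FD's attributes lie within a single fragment, so each can be enforced locally — preserved.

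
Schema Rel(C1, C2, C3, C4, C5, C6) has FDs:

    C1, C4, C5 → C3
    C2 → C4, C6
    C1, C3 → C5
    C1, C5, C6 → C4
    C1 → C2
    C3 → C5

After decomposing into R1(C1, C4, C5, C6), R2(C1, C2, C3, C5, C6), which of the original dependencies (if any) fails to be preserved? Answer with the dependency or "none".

C2 → C4, C6

Check C2 → C4, C6: no single fragment contains all of {C2, C4, C6}, and the restricted closure of {C2} across the fragments never reaches {C4, C6}.
C1, C4, C5 → C3 is preserved.
C1, C3 → C5 is preserved.
C1, C5, C6 → C4 is preserved.
C1 → C2 is preserved.
C3 → C5 is preserved.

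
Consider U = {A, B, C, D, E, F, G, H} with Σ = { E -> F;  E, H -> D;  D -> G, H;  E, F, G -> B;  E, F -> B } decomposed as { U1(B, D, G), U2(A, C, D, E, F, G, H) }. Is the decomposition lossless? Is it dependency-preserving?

Lossless test: (D, G)⁺ = {D, G, H}, which is a superkey of neither fragment — lossy.
Dependency preservation: the restricted closure of {E, F, G} across the fragments never reaches {B}, so E, F, G → B cannot be enforced without a join — not preserved.

lossy and not dependency-preserving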